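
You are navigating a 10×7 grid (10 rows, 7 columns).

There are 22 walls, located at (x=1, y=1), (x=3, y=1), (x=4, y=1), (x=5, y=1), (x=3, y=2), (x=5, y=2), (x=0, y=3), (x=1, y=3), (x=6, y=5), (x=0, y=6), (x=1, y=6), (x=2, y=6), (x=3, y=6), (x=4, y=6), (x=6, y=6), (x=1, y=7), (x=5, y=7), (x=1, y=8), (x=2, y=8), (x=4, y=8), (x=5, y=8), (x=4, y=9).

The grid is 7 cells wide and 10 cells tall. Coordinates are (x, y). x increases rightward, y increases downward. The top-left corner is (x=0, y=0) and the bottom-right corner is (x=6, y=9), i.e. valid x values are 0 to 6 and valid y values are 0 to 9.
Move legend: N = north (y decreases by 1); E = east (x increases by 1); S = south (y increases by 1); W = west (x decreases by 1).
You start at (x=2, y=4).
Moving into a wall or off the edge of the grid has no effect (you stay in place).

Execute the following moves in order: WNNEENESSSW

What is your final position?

Start: (x=2, y=4)
  W (west): (x=2, y=4) -> (x=1, y=4)
  N (north): blocked, stay at (x=1, y=4)
  N (north): blocked, stay at (x=1, y=4)
  E (east): (x=1, y=4) -> (x=2, y=4)
  E (east): (x=2, y=4) -> (x=3, y=4)
  N (north): (x=3, y=4) -> (x=3, y=3)
  E (east): (x=3, y=3) -> (x=4, y=3)
  S (south): (x=4, y=3) -> (x=4, y=4)
  S (south): (x=4, y=4) -> (x=4, y=5)
  S (south): blocked, stay at (x=4, y=5)
  W (west): (x=4, y=5) -> (x=3, y=5)
Final: (x=3, y=5)

Answer: Final position: (x=3, y=5)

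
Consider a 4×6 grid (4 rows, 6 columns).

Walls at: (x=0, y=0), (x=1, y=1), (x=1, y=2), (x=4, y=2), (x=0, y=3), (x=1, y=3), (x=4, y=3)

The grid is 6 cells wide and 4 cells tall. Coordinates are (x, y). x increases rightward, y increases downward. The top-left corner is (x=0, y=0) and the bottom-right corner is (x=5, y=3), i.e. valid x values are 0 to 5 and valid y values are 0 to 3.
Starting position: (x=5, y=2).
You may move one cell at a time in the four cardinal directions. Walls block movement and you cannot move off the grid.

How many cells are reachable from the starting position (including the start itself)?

Answer: Reachable cells: 15

Derivation:
BFS flood-fill from (x=5, y=2):
  Distance 0: (x=5, y=2)
  Distance 1: (x=5, y=1), (x=5, y=3)
  Distance 2: (x=5, y=0), (x=4, y=1)
  Distance 3: (x=4, y=0), (x=3, y=1)
  Distance 4: (x=3, y=0), (x=2, y=1), (x=3, y=2)
  Distance 5: (x=2, y=0), (x=2, y=2), (x=3, y=3)
  Distance 6: (x=1, y=0), (x=2, y=3)
Total reachable: 15 (grid has 17 open cells total)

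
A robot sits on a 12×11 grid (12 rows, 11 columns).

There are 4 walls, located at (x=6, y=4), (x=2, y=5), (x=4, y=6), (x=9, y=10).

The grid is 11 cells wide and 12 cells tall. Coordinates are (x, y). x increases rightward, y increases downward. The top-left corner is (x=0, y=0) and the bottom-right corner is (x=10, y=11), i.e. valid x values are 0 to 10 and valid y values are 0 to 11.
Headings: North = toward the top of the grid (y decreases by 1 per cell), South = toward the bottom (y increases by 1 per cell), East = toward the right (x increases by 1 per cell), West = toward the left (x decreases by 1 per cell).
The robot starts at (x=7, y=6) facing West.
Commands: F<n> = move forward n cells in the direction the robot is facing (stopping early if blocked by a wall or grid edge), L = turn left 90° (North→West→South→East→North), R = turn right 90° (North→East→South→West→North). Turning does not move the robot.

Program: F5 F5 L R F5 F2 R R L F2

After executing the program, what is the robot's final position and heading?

Answer: Final position: (x=5, y=4), facing North

Derivation:
Start: (x=7, y=6), facing West
  F5: move forward 2/5 (blocked), now at (x=5, y=6)
  F5: move forward 0/5 (blocked), now at (x=5, y=6)
  L: turn left, now facing South
  R: turn right, now facing West
  F5: move forward 0/5 (blocked), now at (x=5, y=6)
  F2: move forward 0/2 (blocked), now at (x=5, y=6)
  R: turn right, now facing North
  R: turn right, now facing East
  L: turn left, now facing North
  F2: move forward 2, now at (x=5, y=4)
Final: (x=5, y=4), facing North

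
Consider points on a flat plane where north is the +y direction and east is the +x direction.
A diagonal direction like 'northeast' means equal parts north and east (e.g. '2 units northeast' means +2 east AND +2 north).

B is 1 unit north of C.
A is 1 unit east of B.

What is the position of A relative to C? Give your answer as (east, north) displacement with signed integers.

Place C at the origin (east=0, north=0).
  B is 1 unit north of C: delta (east=+0, north=+1); B at (east=0, north=1).
  A is 1 unit east of B: delta (east=+1, north=+0); A at (east=1, north=1).
Therefore A relative to C: (east=1, north=1).

Answer: A is at (east=1, north=1) relative to C.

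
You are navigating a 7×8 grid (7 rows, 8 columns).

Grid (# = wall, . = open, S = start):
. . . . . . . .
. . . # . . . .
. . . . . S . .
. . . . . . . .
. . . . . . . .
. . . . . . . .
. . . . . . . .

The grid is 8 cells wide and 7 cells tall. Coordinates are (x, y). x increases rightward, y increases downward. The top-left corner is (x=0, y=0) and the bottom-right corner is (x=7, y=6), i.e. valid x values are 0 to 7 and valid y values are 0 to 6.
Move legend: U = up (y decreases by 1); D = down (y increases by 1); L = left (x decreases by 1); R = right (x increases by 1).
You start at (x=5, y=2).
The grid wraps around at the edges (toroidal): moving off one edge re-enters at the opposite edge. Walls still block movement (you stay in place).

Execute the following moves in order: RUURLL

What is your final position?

Answer: Final position: (x=5, y=0)

Derivation:
Start: (x=5, y=2)
  R (right): (x=5, y=2) -> (x=6, y=2)
  U (up): (x=6, y=2) -> (x=6, y=1)
  U (up): (x=6, y=1) -> (x=6, y=0)
  R (right): (x=6, y=0) -> (x=7, y=0)
  L (left): (x=7, y=0) -> (x=6, y=0)
  L (left): (x=6, y=0) -> (x=5, y=0)
Final: (x=5, y=0)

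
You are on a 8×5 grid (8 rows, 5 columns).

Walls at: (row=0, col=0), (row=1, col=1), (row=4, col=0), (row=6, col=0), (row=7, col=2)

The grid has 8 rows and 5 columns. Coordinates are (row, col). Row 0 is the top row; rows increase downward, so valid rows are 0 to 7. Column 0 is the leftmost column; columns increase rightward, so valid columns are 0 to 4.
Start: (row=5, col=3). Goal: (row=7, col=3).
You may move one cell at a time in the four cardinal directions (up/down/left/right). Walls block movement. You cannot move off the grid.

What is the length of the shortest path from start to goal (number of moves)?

BFS from (row=5, col=3) until reaching (row=7, col=3):
  Distance 0: (row=5, col=3)
  Distance 1: (row=4, col=3), (row=5, col=2), (row=5, col=4), (row=6, col=3)
  Distance 2: (row=3, col=3), (row=4, col=2), (row=4, col=4), (row=5, col=1), (row=6, col=2), (row=6, col=4), (row=7, col=3)  <- goal reached here
One shortest path (2 moves): (row=5, col=3) -> (row=6, col=3) -> (row=7, col=3)

Answer: Shortest path length: 2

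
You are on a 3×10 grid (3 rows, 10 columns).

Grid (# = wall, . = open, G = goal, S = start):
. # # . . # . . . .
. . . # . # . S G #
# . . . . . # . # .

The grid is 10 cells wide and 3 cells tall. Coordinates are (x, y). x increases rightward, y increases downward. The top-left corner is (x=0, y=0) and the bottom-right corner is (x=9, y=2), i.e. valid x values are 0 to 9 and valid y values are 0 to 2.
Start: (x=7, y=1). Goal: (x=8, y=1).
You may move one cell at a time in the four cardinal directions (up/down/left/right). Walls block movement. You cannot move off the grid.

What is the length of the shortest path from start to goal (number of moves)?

Answer: Shortest path length: 1

Derivation:
BFS from (x=7, y=1) until reaching (x=8, y=1):
  Distance 0: (x=7, y=1)
  Distance 1: (x=7, y=0), (x=6, y=1), (x=8, y=1), (x=7, y=2)  <- goal reached here
One shortest path (1 moves): (x=7, y=1) -> (x=8, y=1)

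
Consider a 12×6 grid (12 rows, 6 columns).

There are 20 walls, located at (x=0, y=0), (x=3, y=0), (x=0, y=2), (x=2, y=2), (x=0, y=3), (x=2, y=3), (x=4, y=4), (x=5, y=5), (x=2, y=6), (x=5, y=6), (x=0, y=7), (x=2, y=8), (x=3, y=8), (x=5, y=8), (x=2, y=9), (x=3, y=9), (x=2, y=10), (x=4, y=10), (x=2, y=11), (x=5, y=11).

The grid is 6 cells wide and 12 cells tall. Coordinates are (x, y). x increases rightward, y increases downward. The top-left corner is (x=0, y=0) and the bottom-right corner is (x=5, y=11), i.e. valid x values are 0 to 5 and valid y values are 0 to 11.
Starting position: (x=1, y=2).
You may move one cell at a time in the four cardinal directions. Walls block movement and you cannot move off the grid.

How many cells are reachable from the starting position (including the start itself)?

BFS flood-fill from (x=1, y=2):
  Distance 0: (x=1, y=2)
  Distance 1: (x=1, y=1), (x=1, y=3)
  Distance 2: (x=1, y=0), (x=0, y=1), (x=2, y=1), (x=1, y=4)
  Distance 3: (x=2, y=0), (x=3, y=1), (x=0, y=4), (x=2, y=4), (x=1, y=5)
  Distance 4: (x=4, y=1), (x=3, y=2), (x=3, y=4), (x=0, y=5), (x=2, y=5), (x=1, y=6)
  Distance 5: (x=4, y=0), (x=5, y=1), (x=4, y=2), (x=3, y=3), (x=3, y=5), (x=0, y=6), (x=1, y=7)
  Distance 6: (x=5, y=0), (x=5, y=2), (x=4, y=3), (x=4, y=5), (x=3, y=6), (x=2, y=7), (x=1, y=8)
  Distance 7: (x=5, y=3), (x=4, y=6), (x=3, y=7), (x=0, y=8), (x=1, y=9)
  Distance 8: (x=5, y=4), (x=4, y=7), (x=0, y=9), (x=1, y=10)
  Distance 9: (x=5, y=7), (x=4, y=8), (x=0, y=10), (x=1, y=11)
  Distance 10: (x=4, y=9), (x=0, y=11)
  Distance 11: (x=5, y=9)
  Distance 12: (x=5, y=10)
Total reachable: 49 (grid has 52 open cells total)

Answer: Reachable cells: 49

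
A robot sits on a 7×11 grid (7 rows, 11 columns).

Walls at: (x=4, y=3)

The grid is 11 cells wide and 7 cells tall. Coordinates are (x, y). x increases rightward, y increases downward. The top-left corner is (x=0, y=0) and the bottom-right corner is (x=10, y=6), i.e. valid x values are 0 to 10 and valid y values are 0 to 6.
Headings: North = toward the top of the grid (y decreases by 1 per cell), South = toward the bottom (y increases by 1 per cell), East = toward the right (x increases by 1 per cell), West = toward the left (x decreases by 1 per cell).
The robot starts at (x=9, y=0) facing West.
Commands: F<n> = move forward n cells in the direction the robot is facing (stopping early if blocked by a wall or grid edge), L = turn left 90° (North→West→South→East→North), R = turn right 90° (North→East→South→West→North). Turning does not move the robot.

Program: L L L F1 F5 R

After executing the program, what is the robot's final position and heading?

Start: (x=9, y=0), facing West
  L: turn left, now facing South
  L: turn left, now facing East
  L: turn left, now facing North
  F1: move forward 0/1 (blocked), now at (x=9, y=0)
  F5: move forward 0/5 (blocked), now at (x=9, y=0)
  R: turn right, now facing East
Final: (x=9, y=0), facing East

Answer: Final position: (x=9, y=0), facing East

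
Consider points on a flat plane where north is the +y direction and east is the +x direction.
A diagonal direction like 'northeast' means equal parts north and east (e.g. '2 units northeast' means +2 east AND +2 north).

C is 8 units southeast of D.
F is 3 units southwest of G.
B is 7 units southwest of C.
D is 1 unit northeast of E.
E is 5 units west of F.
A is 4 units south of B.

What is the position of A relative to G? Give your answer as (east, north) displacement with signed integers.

Place G at the origin (east=0, north=0).
  F is 3 units southwest of G: delta (east=-3, north=-3); F at (east=-3, north=-3).
  E is 5 units west of F: delta (east=-5, north=+0); E at (east=-8, north=-3).
  D is 1 unit northeast of E: delta (east=+1, north=+1); D at (east=-7, north=-2).
  C is 8 units southeast of D: delta (east=+8, north=-8); C at (east=1, north=-10).
  B is 7 units southwest of C: delta (east=-7, north=-7); B at (east=-6, north=-17).
  A is 4 units south of B: delta (east=+0, north=-4); A at (east=-6, north=-21).
Therefore A relative to G: (east=-6, north=-21).

Answer: A is at (east=-6, north=-21) relative to G.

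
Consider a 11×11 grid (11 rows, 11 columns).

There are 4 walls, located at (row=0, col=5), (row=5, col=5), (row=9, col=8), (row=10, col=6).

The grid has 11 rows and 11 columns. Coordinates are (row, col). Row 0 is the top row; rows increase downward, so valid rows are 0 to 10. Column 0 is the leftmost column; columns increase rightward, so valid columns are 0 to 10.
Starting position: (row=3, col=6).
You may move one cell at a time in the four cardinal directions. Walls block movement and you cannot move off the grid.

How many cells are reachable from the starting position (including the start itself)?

BFS flood-fill from (row=3, col=6):
  Distance 0: (row=3, col=6)
  Distance 1: (row=2, col=6), (row=3, col=5), (row=3, col=7), (row=4, col=6)
  Distance 2: (row=1, col=6), (row=2, col=5), (row=2, col=7), (row=3, col=4), (row=3, col=8), (row=4, col=5), (row=4, col=7), (row=5, col=6)
  Distance 3: (row=0, col=6), (row=1, col=5), (row=1, col=7), (row=2, col=4), (row=2, col=8), (row=3, col=3), (row=3, col=9), (row=4, col=4), (row=4, col=8), (row=5, col=7), (row=6, col=6)
  Distance 4: (row=0, col=7), (row=1, col=4), (row=1, col=8), (row=2, col=3), (row=2, col=9), (row=3, col=2), (row=3, col=10), (row=4, col=3), (row=4, col=9), (row=5, col=4), (row=5, col=8), (row=6, col=5), (row=6, col=7), (row=7, col=6)
  Distance 5: (row=0, col=4), (row=0, col=8), (row=1, col=3), (row=1, col=9), (row=2, col=2), (row=2, col=10), (row=3, col=1), (row=4, col=2), (row=4, col=10), (row=5, col=3), (row=5, col=9), (row=6, col=4), (row=6, col=8), (row=7, col=5), (row=7, col=7), (row=8, col=6)
  Distance 6: (row=0, col=3), (row=0, col=9), (row=1, col=2), (row=1, col=10), (row=2, col=1), (row=3, col=0), (row=4, col=1), (row=5, col=2), (row=5, col=10), (row=6, col=3), (row=6, col=9), (row=7, col=4), (row=7, col=8), (row=8, col=5), (row=8, col=7), (row=9, col=6)
  Distance 7: (row=0, col=2), (row=0, col=10), (row=1, col=1), (row=2, col=0), (row=4, col=0), (row=5, col=1), (row=6, col=2), (row=6, col=10), (row=7, col=3), (row=7, col=9), (row=8, col=4), (row=8, col=8), (row=9, col=5), (row=9, col=7)
  Distance 8: (row=0, col=1), (row=1, col=0), (row=5, col=0), (row=6, col=1), (row=7, col=2), (row=7, col=10), (row=8, col=3), (row=8, col=9), (row=9, col=4), (row=10, col=5), (row=10, col=7)
  Distance 9: (row=0, col=0), (row=6, col=0), (row=7, col=1), (row=8, col=2), (row=8, col=10), (row=9, col=3), (row=9, col=9), (row=10, col=4), (row=10, col=8)
  Distance 10: (row=7, col=0), (row=8, col=1), (row=9, col=2), (row=9, col=10), (row=10, col=3), (row=10, col=9)
  Distance 11: (row=8, col=0), (row=9, col=1), (row=10, col=2), (row=10, col=10)
  Distance 12: (row=9, col=0), (row=10, col=1)
  Distance 13: (row=10, col=0)
Total reachable: 117 (grid has 117 open cells total)

Answer: Reachable cells: 117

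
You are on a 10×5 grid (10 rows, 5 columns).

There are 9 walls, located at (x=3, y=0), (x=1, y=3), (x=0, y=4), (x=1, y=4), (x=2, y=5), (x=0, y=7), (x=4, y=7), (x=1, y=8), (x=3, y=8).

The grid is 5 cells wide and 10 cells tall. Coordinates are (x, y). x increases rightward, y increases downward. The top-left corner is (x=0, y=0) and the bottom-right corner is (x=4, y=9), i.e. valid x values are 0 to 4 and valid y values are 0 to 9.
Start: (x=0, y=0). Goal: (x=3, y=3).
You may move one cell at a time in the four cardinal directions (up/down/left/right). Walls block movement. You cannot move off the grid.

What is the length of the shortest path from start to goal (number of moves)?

Answer: Shortest path length: 6

Derivation:
BFS from (x=0, y=0) until reaching (x=3, y=3):
  Distance 0: (x=0, y=0)
  Distance 1: (x=1, y=0), (x=0, y=1)
  Distance 2: (x=2, y=0), (x=1, y=1), (x=0, y=2)
  Distance 3: (x=2, y=1), (x=1, y=2), (x=0, y=3)
  Distance 4: (x=3, y=1), (x=2, y=2)
  Distance 5: (x=4, y=1), (x=3, y=2), (x=2, y=3)
  Distance 6: (x=4, y=0), (x=4, y=2), (x=3, y=3), (x=2, y=4)  <- goal reached here
One shortest path (6 moves): (x=0, y=0) -> (x=1, y=0) -> (x=2, y=0) -> (x=2, y=1) -> (x=3, y=1) -> (x=3, y=2) -> (x=3, y=3)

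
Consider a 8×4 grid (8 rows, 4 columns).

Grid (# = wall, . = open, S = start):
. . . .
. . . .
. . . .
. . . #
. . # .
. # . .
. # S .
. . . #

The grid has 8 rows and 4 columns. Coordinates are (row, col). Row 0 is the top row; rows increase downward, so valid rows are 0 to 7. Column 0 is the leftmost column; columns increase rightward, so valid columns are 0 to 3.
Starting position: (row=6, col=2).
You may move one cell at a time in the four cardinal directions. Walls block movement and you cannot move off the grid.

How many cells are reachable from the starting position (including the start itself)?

Answer: Reachable cells: 27

Derivation:
BFS flood-fill from (row=6, col=2):
  Distance 0: (row=6, col=2)
  Distance 1: (row=5, col=2), (row=6, col=3), (row=7, col=2)
  Distance 2: (row=5, col=3), (row=7, col=1)
  Distance 3: (row=4, col=3), (row=7, col=0)
  Distance 4: (row=6, col=0)
  Distance 5: (row=5, col=0)
  Distance 6: (row=4, col=0)
  Distance 7: (row=3, col=0), (row=4, col=1)
  Distance 8: (row=2, col=0), (row=3, col=1)
  Distance 9: (row=1, col=0), (row=2, col=1), (row=3, col=2)
  Distance 10: (row=0, col=0), (row=1, col=1), (row=2, col=2)
  Distance 11: (row=0, col=1), (row=1, col=2), (row=2, col=3)
  Distance 12: (row=0, col=2), (row=1, col=3)
  Distance 13: (row=0, col=3)
Total reachable: 27 (grid has 27 open cells total)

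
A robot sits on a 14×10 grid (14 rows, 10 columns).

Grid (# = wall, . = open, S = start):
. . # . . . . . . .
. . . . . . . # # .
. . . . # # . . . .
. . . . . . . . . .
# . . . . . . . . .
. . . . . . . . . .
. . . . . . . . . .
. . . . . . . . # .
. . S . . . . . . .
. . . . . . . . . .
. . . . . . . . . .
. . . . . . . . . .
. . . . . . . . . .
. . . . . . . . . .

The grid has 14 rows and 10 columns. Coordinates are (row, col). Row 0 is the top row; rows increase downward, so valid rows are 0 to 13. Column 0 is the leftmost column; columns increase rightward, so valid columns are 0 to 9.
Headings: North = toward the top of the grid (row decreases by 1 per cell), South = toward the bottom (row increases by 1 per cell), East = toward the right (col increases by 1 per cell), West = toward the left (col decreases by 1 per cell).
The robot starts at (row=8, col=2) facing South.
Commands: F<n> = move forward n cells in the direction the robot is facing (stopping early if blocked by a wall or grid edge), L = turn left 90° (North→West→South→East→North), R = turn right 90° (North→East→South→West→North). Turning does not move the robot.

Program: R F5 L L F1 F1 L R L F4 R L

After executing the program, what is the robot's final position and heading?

Start: (row=8, col=2), facing South
  R: turn right, now facing West
  F5: move forward 2/5 (blocked), now at (row=8, col=0)
  L: turn left, now facing South
  L: turn left, now facing East
  F1: move forward 1, now at (row=8, col=1)
  F1: move forward 1, now at (row=8, col=2)
  L: turn left, now facing North
  R: turn right, now facing East
  L: turn left, now facing North
  F4: move forward 4, now at (row=4, col=2)
  R: turn right, now facing East
  L: turn left, now facing North
Final: (row=4, col=2), facing North

Answer: Final position: (row=4, col=2), facing North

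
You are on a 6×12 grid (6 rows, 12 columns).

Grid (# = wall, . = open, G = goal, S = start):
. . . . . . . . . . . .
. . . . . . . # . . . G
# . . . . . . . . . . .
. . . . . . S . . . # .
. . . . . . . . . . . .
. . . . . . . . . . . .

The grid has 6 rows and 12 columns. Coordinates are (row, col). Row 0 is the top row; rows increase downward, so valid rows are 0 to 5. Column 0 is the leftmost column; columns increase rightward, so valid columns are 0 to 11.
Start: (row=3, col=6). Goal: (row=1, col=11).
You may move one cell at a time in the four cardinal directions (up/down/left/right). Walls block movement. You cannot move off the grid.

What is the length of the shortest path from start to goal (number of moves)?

BFS from (row=3, col=6) until reaching (row=1, col=11):
  Distance 0: (row=3, col=6)
  Distance 1: (row=2, col=6), (row=3, col=5), (row=3, col=7), (row=4, col=6)
  Distance 2: (row=1, col=6), (row=2, col=5), (row=2, col=7), (row=3, col=4), (row=3, col=8), (row=4, col=5), (row=4, col=7), (row=5, col=6)
  Distance 3: (row=0, col=6), (row=1, col=5), (row=2, col=4), (row=2, col=8), (row=3, col=3), (row=3, col=9), (row=4, col=4), (row=4, col=8), (row=5, col=5), (row=5, col=7)
  Distance 4: (row=0, col=5), (row=0, col=7), (row=1, col=4), (row=1, col=8), (row=2, col=3), (row=2, col=9), (row=3, col=2), (row=4, col=3), (row=4, col=9), (row=5, col=4), (row=5, col=8)
  Distance 5: (row=0, col=4), (row=0, col=8), (row=1, col=3), (row=1, col=9), (row=2, col=2), (row=2, col=10), (row=3, col=1), (row=4, col=2), (row=4, col=10), (row=5, col=3), (row=5, col=9)
  Distance 6: (row=0, col=3), (row=0, col=9), (row=1, col=2), (row=1, col=10), (row=2, col=1), (row=2, col=11), (row=3, col=0), (row=4, col=1), (row=4, col=11), (row=5, col=2), (row=5, col=10)
  Distance 7: (row=0, col=2), (row=0, col=10), (row=1, col=1), (row=1, col=11), (row=3, col=11), (row=4, col=0), (row=5, col=1), (row=5, col=11)  <- goal reached here
One shortest path (7 moves): (row=3, col=6) -> (row=3, col=7) -> (row=3, col=8) -> (row=3, col=9) -> (row=2, col=9) -> (row=2, col=10) -> (row=2, col=11) -> (row=1, col=11)

Answer: Shortest path length: 7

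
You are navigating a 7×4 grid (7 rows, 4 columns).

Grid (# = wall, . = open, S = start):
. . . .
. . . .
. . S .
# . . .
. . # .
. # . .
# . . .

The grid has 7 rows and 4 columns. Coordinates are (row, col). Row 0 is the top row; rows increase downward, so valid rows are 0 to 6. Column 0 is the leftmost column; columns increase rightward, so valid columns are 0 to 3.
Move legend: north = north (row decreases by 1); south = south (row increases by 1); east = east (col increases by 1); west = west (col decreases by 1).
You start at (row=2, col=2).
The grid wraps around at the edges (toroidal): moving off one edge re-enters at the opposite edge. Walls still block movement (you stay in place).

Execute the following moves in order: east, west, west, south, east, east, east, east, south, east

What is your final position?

Answer: Final position: (row=4, col=0)

Derivation:
Start: (row=2, col=2)
  east (east): (row=2, col=2) -> (row=2, col=3)
  west (west): (row=2, col=3) -> (row=2, col=2)
  west (west): (row=2, col=2) -> (row=2, col=1)
  south (south): (row=2, col=1) -> (row=3, col=1)
  east (east): (row=3, col=1) -> (row=3, col=2)
  east (east): (row=3, col=2) -> (row=3, col=3)
  east (east): blocked, stay at (row=3, col=3)
  east (east): blocked, stay at (row=3, col=3)
  south (south): (row=3, col=3) -> (row=4, col=3)
  east (east): (row=4, col=3) -> (row=4, col=0)
Final: (row=4, col=0)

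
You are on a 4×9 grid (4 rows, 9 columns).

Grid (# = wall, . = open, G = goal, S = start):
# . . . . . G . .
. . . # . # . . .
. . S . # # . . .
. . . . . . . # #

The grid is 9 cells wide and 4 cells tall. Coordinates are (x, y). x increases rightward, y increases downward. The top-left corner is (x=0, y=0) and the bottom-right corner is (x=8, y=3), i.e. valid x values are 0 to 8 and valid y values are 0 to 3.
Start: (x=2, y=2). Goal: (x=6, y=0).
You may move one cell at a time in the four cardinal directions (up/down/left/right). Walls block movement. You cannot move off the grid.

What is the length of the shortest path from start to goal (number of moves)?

Answer: Shortest path length: 6

Derivation:
BFS from (x=2, y=2) until reaching (x=6, y=0):
  Distance 0: (x=2, y=2)
  Distance 1: (x=2, y=1), (x=1, y=2), (x=3, y=2), (x=2, y=3)
  Distance 2: (x=2, y=0), (x=1, y=1), (x=0, y=2), (x=1, y=3), (x=3, y=3)
  Distance 3: (x=1, y=0), (x=3, y=0), (x=0, y=1), (x=0, y=3), (x=4, y=3)
  Distance 4: (x=4, y=0), (x=5, y=3)
  Distance 5: (x=5, y=0), (x=4, y=1), (x=6, y=3)
  Distance 6: (x=6, y=0), (x=6, y=2)  <- goal reached here
One shortest path (6 moves): (x=2, y=2) -> (x=2, y=1) -> (x=2, y=0) -> (x=3, y=0) -> (x=4, y=0) -> (x=5, y=0) -> (x=6, y=0)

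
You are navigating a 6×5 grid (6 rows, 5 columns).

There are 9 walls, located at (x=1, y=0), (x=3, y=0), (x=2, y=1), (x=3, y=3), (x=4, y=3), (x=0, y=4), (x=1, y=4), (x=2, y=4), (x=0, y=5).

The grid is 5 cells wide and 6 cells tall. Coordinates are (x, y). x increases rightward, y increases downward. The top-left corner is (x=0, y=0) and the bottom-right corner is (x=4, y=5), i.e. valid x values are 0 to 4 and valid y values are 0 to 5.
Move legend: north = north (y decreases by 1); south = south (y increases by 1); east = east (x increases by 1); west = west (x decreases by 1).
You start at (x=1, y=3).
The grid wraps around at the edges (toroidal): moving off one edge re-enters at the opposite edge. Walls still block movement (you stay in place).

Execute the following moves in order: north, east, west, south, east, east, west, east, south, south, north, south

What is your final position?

Answer: Final position: (x=2, y=3)

Derivation:
Start: (x=1, y=3)
  north (north): (x=1, y=3) -> (x=1, y=2)
  east (east): (x=1, y=2) -> (x=2, y=2)
  west (west): (x=2, y=2) -> (x=1, y=2)
  south (south): (x=1, y=2) -> (x=1, y=3)
  east (east): (x=1, y=3) -> (x=2, y=3)
  east (east): blocked, stay at (x=2, y=3)
  west (west): (x=2, y=3) -> (x=1, y=3)
  east (east): (x=1, y=3) -> (x=2, y=3)
  south (south): blocked, stay at (x=2, y=3)
  south (south): blocked, stay at (x=2, y=3)
  north (north): (x=2, y=3) -> (x=2, y=2)
  south (south): (x=2, y=2) -> (x=2, y=3)
Final: (x=2, y=3)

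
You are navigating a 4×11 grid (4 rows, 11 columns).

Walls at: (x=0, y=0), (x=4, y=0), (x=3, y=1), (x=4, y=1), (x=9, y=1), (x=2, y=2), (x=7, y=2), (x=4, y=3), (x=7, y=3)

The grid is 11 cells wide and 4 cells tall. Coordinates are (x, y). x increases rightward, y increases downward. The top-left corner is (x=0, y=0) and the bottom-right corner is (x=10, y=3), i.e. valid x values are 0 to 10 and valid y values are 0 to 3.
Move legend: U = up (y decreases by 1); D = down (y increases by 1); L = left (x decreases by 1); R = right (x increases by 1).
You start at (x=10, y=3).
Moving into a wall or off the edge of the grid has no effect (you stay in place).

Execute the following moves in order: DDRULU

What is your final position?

Answer: Final position: (x=9, y=2)

Derivation:
Start: (x=10, y=3)
  D (down): blocked, stay at (x=10, y=3)
  D (down): blocked, stay at (x=10, y=3)
  R (right): blocked, stay at (x=10, y=3)
  U (up): (x=10, y=3) -> (x=10, y=2)
  L (left): (x=10, y=2) -> (x=9, y=2)
  U (up): blocked, stay at (x=9, y=2)
Final: (x=9, y=2)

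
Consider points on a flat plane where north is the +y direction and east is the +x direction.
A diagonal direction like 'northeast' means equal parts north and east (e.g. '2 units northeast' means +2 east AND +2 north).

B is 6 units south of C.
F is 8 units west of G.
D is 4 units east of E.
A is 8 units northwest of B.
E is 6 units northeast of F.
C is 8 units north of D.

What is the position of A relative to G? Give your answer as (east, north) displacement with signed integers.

Answer: A is at (east=-6, north=16) relative to G.

Derivation:
Place G at the origin (east=0, north=0).
  F is 8 units west of G: delta (east=-8, north=+0); F at (east=-8, north=0).
  E is 6 units northeast of F: delta (east=+6, north=+6); E at (east=-2, north=6).
  D is 4 units east of E: delta (east=+4, north=+0); D at (east=2, north=6).
  C is 8 units north of D: delta (east=+0, north=+8); C at (east=2, north=14).
  B is 6 units south of C: delta (east=+0, north=-6); B at (east=2, north=8).
  A is 8 units northwest of B: delta (east=-8, north=+8); A at (east=-6, north=16).
Therefore A relative to G: (east=-6, north=16).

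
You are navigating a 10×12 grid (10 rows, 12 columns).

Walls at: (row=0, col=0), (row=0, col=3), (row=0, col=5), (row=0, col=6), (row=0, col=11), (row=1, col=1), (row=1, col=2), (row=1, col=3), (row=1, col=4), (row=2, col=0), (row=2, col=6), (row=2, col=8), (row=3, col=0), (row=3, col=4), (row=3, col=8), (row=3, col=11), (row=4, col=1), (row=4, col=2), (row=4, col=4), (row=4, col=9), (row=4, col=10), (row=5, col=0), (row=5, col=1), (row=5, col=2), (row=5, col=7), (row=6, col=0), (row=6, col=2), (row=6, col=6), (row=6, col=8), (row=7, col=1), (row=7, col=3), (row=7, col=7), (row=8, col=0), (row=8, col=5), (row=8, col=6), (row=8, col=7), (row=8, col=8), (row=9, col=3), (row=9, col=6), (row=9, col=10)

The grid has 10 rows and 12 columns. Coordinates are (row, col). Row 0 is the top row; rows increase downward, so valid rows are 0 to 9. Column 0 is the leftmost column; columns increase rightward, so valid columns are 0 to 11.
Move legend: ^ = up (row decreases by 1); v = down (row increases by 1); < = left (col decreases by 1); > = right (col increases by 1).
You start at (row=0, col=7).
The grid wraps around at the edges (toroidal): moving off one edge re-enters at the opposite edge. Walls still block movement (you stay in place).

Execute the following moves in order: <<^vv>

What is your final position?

Answer: Final position: (row=1, col=8)

Derivation:
Start: (row=0, col=7)
  < (left): blocked, stay at (row=0, col=7)
  < (left): blocked, stay at (row=0, col=7)
  ^ (up): (row=0, col=7) -> (row=9, col=7)
  v (down): (row=9, col=7) -> (row=0, col=7)
  v (down): (row=0, col=7) -> (row=1, col=7)
  > (right): (row=1, col=7) -> (row=1, col=8)
Final: (row=1, col=8)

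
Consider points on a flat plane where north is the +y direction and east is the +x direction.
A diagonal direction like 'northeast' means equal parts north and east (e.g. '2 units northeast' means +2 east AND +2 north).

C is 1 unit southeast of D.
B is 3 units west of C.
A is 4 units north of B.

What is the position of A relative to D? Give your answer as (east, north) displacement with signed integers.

Place D at the origin (east=0, north=0).
  C is 1 unit southeast of D: delta (east=+1, north=-1); C at (east=1, north=-1).
  B is 3 units west of C: delta (east=-3, north=+0); B at (east=-2, north=-1).
  A is 4 units north of B: delta (east=+0, north=+4); A at (east=-2, north=3).
Therefore A relative to D: (east=-2, north=3).

Answer: A is at (east=-2, north=3) relative to D.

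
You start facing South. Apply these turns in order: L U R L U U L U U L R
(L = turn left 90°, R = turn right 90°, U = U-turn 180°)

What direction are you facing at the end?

Answer: Final heading: South

Derivation:
Start: South
  L (left (90° counter-clockwise)) -> East
  U (U-turn (180°)) -> West
  R (right (90° clockwise)) -> North
  L (left (90° counter-clockwise)) -> West
  U (U-turn (180°)) -> East
  U (U-turn (180°)) -> West
  L (left (90° counter-clockwise)) -> South
  U (U-turn (180°)) -> North
  U (U-turn (180°)) -> South
  L (left (90° counter-clockwise)) -> East
  R (right (90° clockwise)) -> South
Final: South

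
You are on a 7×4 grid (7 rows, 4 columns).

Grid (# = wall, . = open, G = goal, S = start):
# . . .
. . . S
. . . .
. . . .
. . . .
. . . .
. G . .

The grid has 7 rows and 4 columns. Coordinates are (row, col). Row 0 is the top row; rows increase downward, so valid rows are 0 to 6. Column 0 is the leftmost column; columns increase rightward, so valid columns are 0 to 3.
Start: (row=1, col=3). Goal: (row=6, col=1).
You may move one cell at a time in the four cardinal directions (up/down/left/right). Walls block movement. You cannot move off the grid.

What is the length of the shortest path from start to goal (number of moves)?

BFS from (row=1, col=3) until reaching (row=6, col=1):
  Distance 0: (row=1, col=3)
  Distance 1: (row=0, col=3), (row=1, col=2), (row=2, col=3)
  Distance 2: (row=0, col=2), (row=1, col=1), (row=2, col=2), (row=3, col=3)
  Distance 3: (row=0, col=1), (row=1, col=0), (row=2, col=1), (row=3, col=2), (row=4, col=3)
  Distance 4: (row=2, col=0), (row=3, col=1), (row=4, col=2), (row=5, col=3)
  Distance 5: (row=3, col=0), (row=4, col=1), (row=5, col=2), (row=6, col=3)
  Distance 6: (row=4, col=0), (row=5, col=1), (row=6, col=2)
  Distance 7: (row=5, col=0), (row=6, col=1)  <- goal reached here
One shortest path (7 moves): (row=1, col=3) -> (row=1, col=2) -> (row=1, col=1) -> (row=2, col=1) -> (row=3, col=1) -> (row=4, col=1) -> (row=5, col=1) -> (row=6, col=1)

Answer: Shortest path length: 7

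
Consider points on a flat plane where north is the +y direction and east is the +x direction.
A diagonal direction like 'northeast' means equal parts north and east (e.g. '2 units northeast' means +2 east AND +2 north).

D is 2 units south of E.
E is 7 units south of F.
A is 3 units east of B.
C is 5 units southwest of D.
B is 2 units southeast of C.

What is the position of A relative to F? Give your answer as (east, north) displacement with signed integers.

Place F at the origin (east=0, north=0).
  E is 7 units south of F: delta (east=+0, north=-7); E at (east=0, north=-7).
  D is 2 units south of E: delta (east=+0, north=-2); D at (east=0, north=-9).
  C is 5 units southwest of D: delta (east=-5, north=-5); C at (east=-5, north=-14).
  B is 2 units southeast of C: delta (east=+2, north=-2); B at (east=-3, north=-16).
  A is 3 units east of B: delta (east=+3, north=+0); A at (east=0, north=-16).
Therefore A relative to F: (east=0, north=-16).

Answer: A is at (east=0, north=-16) relative to F.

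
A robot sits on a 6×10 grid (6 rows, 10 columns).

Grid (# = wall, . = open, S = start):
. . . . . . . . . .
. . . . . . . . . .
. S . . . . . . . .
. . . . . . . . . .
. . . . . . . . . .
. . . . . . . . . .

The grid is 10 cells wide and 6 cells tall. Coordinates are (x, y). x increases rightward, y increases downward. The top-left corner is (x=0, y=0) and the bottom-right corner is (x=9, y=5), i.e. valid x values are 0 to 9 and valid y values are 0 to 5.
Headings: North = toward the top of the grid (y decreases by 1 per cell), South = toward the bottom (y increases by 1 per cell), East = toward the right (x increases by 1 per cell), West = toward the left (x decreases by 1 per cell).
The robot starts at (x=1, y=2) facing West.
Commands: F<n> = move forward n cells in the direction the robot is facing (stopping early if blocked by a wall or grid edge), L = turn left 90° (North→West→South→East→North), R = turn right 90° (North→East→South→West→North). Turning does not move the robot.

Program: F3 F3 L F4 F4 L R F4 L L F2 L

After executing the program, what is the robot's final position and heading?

Answer: Final position: (x=0, y=3), facing West

Derivation:
Start: (x=1, y=2), facing West
  F3: move forward 1/3 (blocked), now at (x=0, y=2)
  F3: move forward 0/3 (blocked), now at (x=0, y=2)
  L: turn left, now facing South
  F4: move forward 3/4 (blocked), now at (x=0, y=5)
  F4: move forward 0/4 (blocked), now at (x=0, y=5)
  L: turn left, now facing East
  R: turn right, now facing South
  F4: move forward 0/4 (blocked), now at (x=0, y=5)
  L: turn left, now facing East
  L: turn left, now facing North
  F2: move forward 2, now at (x=0, y=3)
  L: turn left, now facing West
Final: (x=0, y=3), facing West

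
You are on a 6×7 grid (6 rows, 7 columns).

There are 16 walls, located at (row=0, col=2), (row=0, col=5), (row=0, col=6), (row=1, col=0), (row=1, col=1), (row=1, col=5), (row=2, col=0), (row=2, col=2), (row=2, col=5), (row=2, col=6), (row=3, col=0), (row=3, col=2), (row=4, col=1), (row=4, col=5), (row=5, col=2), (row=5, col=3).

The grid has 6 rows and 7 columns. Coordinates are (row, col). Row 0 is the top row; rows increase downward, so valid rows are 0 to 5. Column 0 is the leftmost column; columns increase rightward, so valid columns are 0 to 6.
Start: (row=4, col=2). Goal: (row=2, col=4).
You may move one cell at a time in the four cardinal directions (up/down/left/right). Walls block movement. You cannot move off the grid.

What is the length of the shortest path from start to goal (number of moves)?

BFS from (row=4, col=2) until reaching (row=2, col=4):
  Distance 0: (row=4, col=2)
  Distance 1: (row=4, col=3)
  Distance 2: (row=3, col=3), (row=4, col=4)
  Distance 3: (row=2, col=3), (row=3, col=4), (row=5, col=4)
  Distance 4: (row=1, col=3), (row=2, col=4), (row=3, col=5), (row=5, col=5)  <- goal reached here
One shortest path (4 moves): (row=4, col=2) -> (row=4, col=3) -> (row=4, col=4) -> (row=3, col=4) -> (row=2, col=4)

Answer: Shortest path length: 4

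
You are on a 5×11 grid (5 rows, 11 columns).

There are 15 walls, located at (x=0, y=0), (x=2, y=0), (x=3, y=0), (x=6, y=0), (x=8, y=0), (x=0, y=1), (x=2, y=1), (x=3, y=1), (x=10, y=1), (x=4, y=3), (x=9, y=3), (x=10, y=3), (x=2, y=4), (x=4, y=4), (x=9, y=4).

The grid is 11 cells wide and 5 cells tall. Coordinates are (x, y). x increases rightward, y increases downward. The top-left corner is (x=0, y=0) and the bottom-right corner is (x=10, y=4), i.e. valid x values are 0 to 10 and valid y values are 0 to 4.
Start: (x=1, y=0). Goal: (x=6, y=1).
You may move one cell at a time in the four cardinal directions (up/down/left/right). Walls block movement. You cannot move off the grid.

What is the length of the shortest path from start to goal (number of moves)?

Answer: Shortest path length: 8

Derivation:
BFS from (x=1, y=0) until reaching (x=6, y=1):
  Distance 0: (x=1, y=0)
  Distance 1: (x=1, y=1)
  Distance 2: (x=1, y=2)
  Distance 3: (x=0, y=2), (x=2, y=2), (x=1, y=3)
  Distance 4: (x=3, y=2), (x=0, y=3), (x=2, y=3), (x=1, y=4)
  Distance 5: (x=4, y=2), (x=3, y=3), (x=0, y=4)
  Distance 6: (x=4, y=1), (x=5, y=2), (x=3, y=4)
  Distance 7: (x=4, y=0), (x=5, y=1), (x=6, y=2), (x=5, y=3)
  Distance 8: (x=5, y=0), (x=6, y=1), (x=7, y=2), (x=6, y=3), (x=5, y=4)  <- goal reached here
One shortest path (8 moves): (x=1, y=0) -> (x=1, y=1) -> (x=1, y=2) -> (x=2, y=2) -> (x=3, y=2) -> (x=4, y=2) -> (x=5, y=2) -> (x=6, y=2) -> (x=6, y=1)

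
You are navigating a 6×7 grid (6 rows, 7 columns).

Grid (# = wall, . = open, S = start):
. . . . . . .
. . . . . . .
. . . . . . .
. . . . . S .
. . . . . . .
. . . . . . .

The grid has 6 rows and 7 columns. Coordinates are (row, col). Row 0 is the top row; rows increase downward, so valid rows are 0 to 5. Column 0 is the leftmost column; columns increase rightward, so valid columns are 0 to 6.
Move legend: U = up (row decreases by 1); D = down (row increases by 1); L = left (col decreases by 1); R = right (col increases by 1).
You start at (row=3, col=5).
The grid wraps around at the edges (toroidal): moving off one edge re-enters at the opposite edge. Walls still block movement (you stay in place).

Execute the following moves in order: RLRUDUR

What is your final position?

Answer: Final position: (row=2, col=0)

Derivation:
Start: (row=3, col=5)
  R (right): (row=3, col=5) -> (row=3, col=6)
  L (left): (row=3, col=6) -> (row=3, col=5)
  R (right): (row=3, col=5) -> (row=3, col=6)
  U (up): (row=3, col=6) -> (row=2, col=6)
  D (down): (row=2, col=6) -> (row=3, col=6)
  U (up): (row=3, col=6) -> (row=2, col=6)
  R (right): (row=2, col=6) -> (row=2, col=0)
Final: (row=2, col=0)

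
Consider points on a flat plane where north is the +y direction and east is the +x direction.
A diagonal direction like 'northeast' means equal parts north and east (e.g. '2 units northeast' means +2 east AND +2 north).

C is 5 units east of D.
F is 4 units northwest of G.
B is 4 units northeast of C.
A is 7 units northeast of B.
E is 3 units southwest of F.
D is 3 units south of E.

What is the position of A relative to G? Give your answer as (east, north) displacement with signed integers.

Place G at the origin (east=0, north=0).
  F is 4 units northwest of G: delta (east=-4, north=+4); F at (east=-4, north=4).
  E is 3 units southwest of F: delta (east=-3, north=-3); E at (east=-7, north=1).
  D is 3 units south of E: delta (east=+0, north=-3); D at (east=-7, north=-2).
  C is 5 units east of D: delta (east=+5, north=+0); C at (east=-2, north=-2).
  B is 4 units northeast of C: delta (east=+4, north=+4); B at (east=2, north=2).
  A is 7 units northeast of B: delta (east=+7, north=+7); A at (east=9, north=9).
Therefore A relative to G: (east=9, north=9).

Answer: A is at (east=9, north=9) relative to G.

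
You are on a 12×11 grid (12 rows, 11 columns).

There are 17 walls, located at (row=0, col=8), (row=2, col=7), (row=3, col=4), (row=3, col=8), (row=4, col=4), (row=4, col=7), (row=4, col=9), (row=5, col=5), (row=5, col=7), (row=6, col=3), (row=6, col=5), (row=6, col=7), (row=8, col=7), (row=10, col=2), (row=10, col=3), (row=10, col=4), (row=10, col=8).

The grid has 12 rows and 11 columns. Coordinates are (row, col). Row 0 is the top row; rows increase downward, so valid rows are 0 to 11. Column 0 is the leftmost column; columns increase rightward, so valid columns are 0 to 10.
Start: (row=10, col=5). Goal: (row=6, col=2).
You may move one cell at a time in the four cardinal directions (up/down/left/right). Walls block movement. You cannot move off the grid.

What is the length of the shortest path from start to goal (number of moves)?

BFS from (row=10, col=5) until reaching (row=6, col=2):
  Distance 0: (row=10, col=5)
  Distance 1: (row=9, col=5), (row=10, col=6), (row=11, col=5)
  Distance 2: (row=8, col=5), (row=9, col=4), (row=9, col=6), (row=10, col=7), (row=11, col=4), (row=11, col=6)
  Distance 3: (row=7, col=5), (row=8, col=4), (row=8, col=6), (row=9, col=3), (row=9, col=7), (row=11, col=3), (row=11, col=7)
  Distance 4: (row=7, col=4), (row=7, col=6), (row=8, col=3), (row=9, col=2), (row=9, col=8), (row=11, col=2), (row=11, col=8)
  Distance 5: (row=6, col=4), (row=6, col=6), (row=7, col=3), (row=7, col=7), (row=8, col=2), (row=8, col=8), (row=9, col=1), (row=9, col=9), (row=11, col=1), (row=11, col=9)
  Distance 6: (row=5, col=4), (row=5, col=6), (row=7, col=2), (row=7, col=8), (row=8, col=1), (row=8, col=9), (row=9, col=0), (row=9, col=10), (row=10, col=1), (row=10, col=9), (row=11, col=0), (row=11, col=10)
  Distance 7: (row=4, col=6), (row=5, col=3), (row=6, col=2), (row=6, col=8), (row=7, col=1), (row=7, col=9), (row=8, col=0), (row=8, col=10), (row=10, col=0), (row=10, col=10)  <- goal reached here
One shortest path (7 moves): (row=10, col=5) -> (row=9, col=5) -> (row=9, col=4) -> (row=9, col=3) -> (row=9, col=2) -> (row=8, col=2) -> (row=7, col=2) -> (row=6, col=2)

Answer: Shortest path length: 7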